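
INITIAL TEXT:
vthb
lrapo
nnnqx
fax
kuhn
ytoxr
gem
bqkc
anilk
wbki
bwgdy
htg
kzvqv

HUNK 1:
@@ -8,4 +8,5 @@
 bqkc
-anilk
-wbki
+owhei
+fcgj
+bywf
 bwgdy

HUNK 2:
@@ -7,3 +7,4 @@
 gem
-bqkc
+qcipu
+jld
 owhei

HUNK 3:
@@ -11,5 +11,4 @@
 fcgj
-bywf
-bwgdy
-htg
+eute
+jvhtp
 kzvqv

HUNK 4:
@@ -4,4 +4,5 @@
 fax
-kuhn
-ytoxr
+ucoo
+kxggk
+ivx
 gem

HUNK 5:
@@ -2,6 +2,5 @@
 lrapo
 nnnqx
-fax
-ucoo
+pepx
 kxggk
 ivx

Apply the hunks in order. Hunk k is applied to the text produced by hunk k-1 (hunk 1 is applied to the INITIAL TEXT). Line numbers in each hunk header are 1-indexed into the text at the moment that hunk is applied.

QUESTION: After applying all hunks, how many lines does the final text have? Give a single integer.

Hunk 1: at line 8 remove [anilk,wbki] add [owhei,fcgj,bywf] -> 14 lines: vthb lrapo nnnqx fax kuhn ytoxr gem bqkc owhei fcgj bywf bwgdy htg kzvqv
Hunk 2: at line 7 remove [bqkc] add [qcipu,jld] -> 15 lines: vthb lrapo nnnqx fax kuhn ytoxr gem qcipu jld owhei fcgj bywf bwgdy htg kzvqv
Hunk 3: at line 11 remove [bywf,bwgdy,htg] add [eute,jvhtp] -> 14 lines: vthb lrapo nnnqx fax kuhn ytoxr gem qcipu jld owhei fcgj eute jvhtp kzvqv
Hunk 4: at line 4 remove [kuhn,ytoxr] add [ucoo,kxggk,ivx] -> 15 lines: vthb lrapo nnnqx fax ucoo kxggk ivx gem qcipu jld owhei fcgj eute jvhtp kzvqv
Hunk 5: at line 2 remove [fax,ucoo] add [pepx] -> 14 lines: vthb lrapo nnnqx pepx kxggk ivx gem qcipu jld owhei fcgj eute jvhtp kzvqv
Final line count: 14

Answer: 14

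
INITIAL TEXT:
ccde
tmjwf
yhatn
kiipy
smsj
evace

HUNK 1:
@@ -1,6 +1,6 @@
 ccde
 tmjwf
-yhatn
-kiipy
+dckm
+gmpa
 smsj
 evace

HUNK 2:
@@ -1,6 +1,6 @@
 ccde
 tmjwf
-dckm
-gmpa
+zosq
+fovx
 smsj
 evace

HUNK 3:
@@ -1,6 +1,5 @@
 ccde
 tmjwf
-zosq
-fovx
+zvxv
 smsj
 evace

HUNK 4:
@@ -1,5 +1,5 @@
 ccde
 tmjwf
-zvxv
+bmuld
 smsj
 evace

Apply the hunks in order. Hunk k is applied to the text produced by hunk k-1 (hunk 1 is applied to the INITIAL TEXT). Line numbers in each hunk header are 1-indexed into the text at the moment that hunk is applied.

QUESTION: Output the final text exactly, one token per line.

Answer: ccde
tmjwf
bmuld
smsj
evace

Derivation:
Hunk 1: at line 1 remove [yhatn,kiipy] add [dckm,gmpa] -> 6 lines: ccde tmjwf dckm gmpa smsj evace
Hunk 2: at line 1 remove [dckm,gmpa] add [zosq,fovx] -> 6 lines: ccde tmjwf zosq fovx smsj evace
Hunk 3: at line 1 remove [zosq,fovx] add [zvxv] -> 5 lines: ccde tmjwf zvxv smsj evace
Hunk 4: at line 1 remove [zvxv] add [bmuld] -> 5 lines: ccde tmjwf bmuld smsj evace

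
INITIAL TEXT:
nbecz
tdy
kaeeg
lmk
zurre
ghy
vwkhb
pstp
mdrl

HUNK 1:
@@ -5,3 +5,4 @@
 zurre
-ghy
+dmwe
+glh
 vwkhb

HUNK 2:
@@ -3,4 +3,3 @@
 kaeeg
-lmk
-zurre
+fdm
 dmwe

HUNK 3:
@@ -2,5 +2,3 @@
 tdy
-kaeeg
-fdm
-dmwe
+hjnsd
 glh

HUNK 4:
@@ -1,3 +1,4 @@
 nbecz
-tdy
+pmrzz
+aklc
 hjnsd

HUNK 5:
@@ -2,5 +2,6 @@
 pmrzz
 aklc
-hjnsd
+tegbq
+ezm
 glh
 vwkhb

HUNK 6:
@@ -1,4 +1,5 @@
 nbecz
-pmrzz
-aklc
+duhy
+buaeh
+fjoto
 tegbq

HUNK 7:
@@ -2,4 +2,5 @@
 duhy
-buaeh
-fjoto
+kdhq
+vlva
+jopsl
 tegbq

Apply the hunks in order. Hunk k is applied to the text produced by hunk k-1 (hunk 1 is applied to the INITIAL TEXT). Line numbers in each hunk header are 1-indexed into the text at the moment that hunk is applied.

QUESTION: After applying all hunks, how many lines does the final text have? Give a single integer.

Answer: 11

Derivation:
Hunk 1: at line 5 remove [ghy] add [dmwe,glh] -> 10 lines: nbecz tdy kaeeg lmk zurre dmwe glh vwkhb pstp mdrl
Hunk 2: at line 3 remove [lmk,zurre] add [fdm] -> 9 lines: nbecz tdy kaeeg fdm dmwe glh vwkhb pstp mdrl
Hunk 3: at line 2 remove [kaeeg,fdm,dmwe] add [hjnsd] -> 7 lines: nbecz tdy hjnsd glh vwkhb pstp mdrl
Hunk 4: at line 1 remove [tdy] add [pmrzz,aklc] -> 8 lines: nbecz pmrzz aklc hjnsd glh vwkhb pstp mdrl
Hunk 5: at line 2 remove [hjnsd] add [tegbq,ezm] -> 9 lines: nbecz pmrzz aklc tegbq ezm glh vwkhb pstp mdrl
Hunk 6: at line 1 remove [pmrzz,aklc] add [duhy,buaeh,fjoto] -> 10 lines: nbecz duhy buaeh fjoto tegbq ezm glh vwkhb pstp mdrl
Hunk 7: at line 2 remove [buaeh,fjoto] add [kdhq,vlva,jopsl] -> 11 lines: nbecz duhy kdhq vlva jopsl tegbq ezm glh vwkhb pstp mdrl
Final line count: 11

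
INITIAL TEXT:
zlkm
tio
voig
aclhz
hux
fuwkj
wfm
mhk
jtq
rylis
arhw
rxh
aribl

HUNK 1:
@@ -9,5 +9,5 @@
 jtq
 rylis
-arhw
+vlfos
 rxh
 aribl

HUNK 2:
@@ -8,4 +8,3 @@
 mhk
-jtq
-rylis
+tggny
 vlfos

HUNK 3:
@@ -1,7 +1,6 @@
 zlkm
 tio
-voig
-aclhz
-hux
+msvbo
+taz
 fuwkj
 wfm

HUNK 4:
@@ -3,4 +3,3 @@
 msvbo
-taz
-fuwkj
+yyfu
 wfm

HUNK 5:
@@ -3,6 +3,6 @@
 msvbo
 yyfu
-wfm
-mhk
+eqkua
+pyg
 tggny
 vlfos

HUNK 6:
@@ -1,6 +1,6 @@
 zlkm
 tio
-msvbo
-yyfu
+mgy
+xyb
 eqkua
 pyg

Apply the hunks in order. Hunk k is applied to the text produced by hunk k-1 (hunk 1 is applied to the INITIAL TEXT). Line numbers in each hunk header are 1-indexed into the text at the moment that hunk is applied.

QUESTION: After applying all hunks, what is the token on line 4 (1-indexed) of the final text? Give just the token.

Hunk 1: at line 9 remove [arhw] add [vlfos] -> 13 lines: zlkm tio voig aclhz hux fuwkj wfm mhk jtq rylis vlfos rxh aribl
Hunk 2: at line 8 remove [jtq,rylis] add [tggny] -> 12 lines: zlkm tio voig aclhz hux fuwkj wfm mhk tggny vlfos rxh aribl
Hunk 3: at line 1 remove [voig,aclhz,hux] add [msvbo,taz] -> 11 lines: zlkm tio msvbo taz fuwkj wfm mhk tggny vlfos rxh aribl
Hunk 4: at line 3 remove [taz,fuwkj] add [yyfu] -> 10 lines: zlkm tio msvbo yyfu wfm mhk tggny vlfos rxh aribl
Hunk 5: at line 3 remove [wfm,mhk] add [eqkua,pyg] -> 10 lines: zlkm tio msvbo yyfu eqkua pyg tggny vlfos rxh aribl
Hunk 6: at line 1 remove [msvbo,yyfu] add [mgy,xyb] -> 10 lines: zlkm tio mgy xyb eqkua pyg tggny vlfos rxh aribl
Final line 4: xyb

Answer: xyb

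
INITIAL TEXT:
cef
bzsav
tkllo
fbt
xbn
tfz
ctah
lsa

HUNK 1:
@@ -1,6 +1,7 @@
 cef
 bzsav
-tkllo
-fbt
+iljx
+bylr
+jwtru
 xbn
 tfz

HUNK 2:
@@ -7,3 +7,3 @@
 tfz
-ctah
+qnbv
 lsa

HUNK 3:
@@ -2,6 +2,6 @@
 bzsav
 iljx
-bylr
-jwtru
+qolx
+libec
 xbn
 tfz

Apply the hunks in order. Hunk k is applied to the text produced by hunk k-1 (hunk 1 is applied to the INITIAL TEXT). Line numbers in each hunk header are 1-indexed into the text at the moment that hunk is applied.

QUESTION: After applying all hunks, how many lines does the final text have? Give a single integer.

Hunk 1: at line 1 remove [tkllo,fbt] add [iljx,bylr,jwtru] -> 9 lines: cef bzsav iljx bylr jwtru xbn tfz ctah lsa
Hunk 2: at line 7 remove [ctah] add [qnbv] -> 9 lines: cef bzsav iljx bylr jwtru xbn tfz qnbv lsa
Hunk 3: at line 2 remove [bylr,jwtru] add [qolx,libec] -> 9 lines: cef bzsav iljx qolx libec xbn tfz qnbv lsa
Final line count: 9

Answer: 9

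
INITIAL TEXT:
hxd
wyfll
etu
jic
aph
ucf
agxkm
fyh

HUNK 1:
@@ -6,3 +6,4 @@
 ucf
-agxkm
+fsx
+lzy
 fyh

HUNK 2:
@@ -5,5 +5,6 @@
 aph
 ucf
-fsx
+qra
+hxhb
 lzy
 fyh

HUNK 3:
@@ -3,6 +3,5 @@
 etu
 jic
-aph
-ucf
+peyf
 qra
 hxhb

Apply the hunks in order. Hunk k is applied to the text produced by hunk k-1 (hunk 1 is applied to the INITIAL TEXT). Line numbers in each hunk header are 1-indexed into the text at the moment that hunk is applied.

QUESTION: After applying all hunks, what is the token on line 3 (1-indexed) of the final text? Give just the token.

Answer: etu

Derivation:
Hunk 1: at line 6 remove [agxkm] add [fsx,lzy] -> 9 lines: hxd wyfll etu jic aph ucf fsx lzy fyh
Hunk 2: at line 5 remove [fsx] add [qra,hxhb] -> 10 lines: hxd wyfll etu jic aph ucf qra hxhb lzy fyh
Hunk 3: at line 3 remove [aph,ucf] add [peyf] -> 9 lines: hxd wyfll etu jic peyf qra hxhb lzy fyh
Final line 3: etu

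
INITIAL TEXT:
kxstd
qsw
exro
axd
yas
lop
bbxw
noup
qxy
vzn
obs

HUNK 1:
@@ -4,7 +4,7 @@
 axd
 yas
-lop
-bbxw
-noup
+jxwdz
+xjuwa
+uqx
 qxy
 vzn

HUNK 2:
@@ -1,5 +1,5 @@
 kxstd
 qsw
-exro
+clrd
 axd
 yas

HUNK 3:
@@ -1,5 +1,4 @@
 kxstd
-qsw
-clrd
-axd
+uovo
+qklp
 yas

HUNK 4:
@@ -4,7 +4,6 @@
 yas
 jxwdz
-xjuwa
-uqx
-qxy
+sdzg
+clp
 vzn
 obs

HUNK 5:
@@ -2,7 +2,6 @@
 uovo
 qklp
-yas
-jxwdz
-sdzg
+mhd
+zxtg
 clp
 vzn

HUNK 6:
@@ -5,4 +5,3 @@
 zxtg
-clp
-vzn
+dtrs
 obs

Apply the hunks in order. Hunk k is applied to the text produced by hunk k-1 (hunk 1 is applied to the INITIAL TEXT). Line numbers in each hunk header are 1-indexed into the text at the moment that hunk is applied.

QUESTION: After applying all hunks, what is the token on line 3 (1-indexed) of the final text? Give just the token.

Answer: qklp

Derivation:
Hunk 1: at line 4 remove [lop,bbxw,noup] add [jxwdz,xjuwa,uqx] -> 11 lines: kxstd qsw exro axd yas jxwdz xjuwa uqx qxy vzn obs
Hunk 2: at line 1 remove [exro] add [clrd] -> 11 lines: kxstd qsw clrd axd yas jxwdz xjuwa uqx qxy vzn obs
Hunk 3: at line 1 remove [qsw,clrd,axd] add [uovo,qklp] -> 10 lines: kxstd uovo qklp yas jxwdz xjuwa uqx qxy vzn obs
Hunk 4: at line 4 remove [xjuwa,uqx,qxy] add [sdzg,clp] -> 9 lines: kxstd uovo qklp yas jxwdz sdzg clp vzn obs
Hunk 5: at line 2 remove [yas,jxwdz,sdzg] add [mhd,zxtg] -> 8 lines: kxstd uovo qklp mhd zxtg clp vzn obs
Hunk 6: at line 5 remove [clp,vzn] add [dtrs] -> 7 lines: kxstd uovo qklp mhd zxtg dtrs obs
Final line 3: qklp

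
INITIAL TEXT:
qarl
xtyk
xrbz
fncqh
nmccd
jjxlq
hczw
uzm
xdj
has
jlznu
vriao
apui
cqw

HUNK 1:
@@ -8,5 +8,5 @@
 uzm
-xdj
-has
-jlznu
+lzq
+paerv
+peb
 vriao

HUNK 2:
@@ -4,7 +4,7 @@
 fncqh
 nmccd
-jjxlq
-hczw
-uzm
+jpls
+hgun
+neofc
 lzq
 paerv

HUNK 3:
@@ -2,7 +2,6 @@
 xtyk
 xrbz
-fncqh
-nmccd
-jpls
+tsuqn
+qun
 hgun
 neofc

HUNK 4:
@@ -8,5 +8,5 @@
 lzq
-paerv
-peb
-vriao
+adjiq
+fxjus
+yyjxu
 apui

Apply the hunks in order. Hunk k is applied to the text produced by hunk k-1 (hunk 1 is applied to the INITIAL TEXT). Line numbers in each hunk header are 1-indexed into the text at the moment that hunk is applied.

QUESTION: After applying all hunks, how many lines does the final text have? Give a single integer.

Hunk 1: at line 8 remove [xdj,has,jlznu] add [lzq,paerv,peb] -> 14 lines: qarl xtyk xrbz fncqh nmccd jjxlq hczw uzm lzq paerv peb vriao apui cqw
Hunk 2: at line 4 remove [jjxlq,hczw,uzm] add [jpls,hgun,neofc] -> 14 lines: qarl xtyk xrbz fncqh nmccd jpls hgun neofc lzq paerv peb vriao apui cqw
Hunk 3: at line 2 remove [fncqh,nmccd,jpls] add [tsuqn,qun] -> 13 lines: qarl xtyk xrbz tsuqn qun hgun neofc lzq paerv peb vriao apui cqw
Hunk 4: at line 8 remove [paerv,peb,vriao] add [adjiq,fxjus,yyjxu] -> 13 lines: qarl xtyk xrbz tsuqn qun hgun neofc lzq adjiq fxjus yyjxu apui cqw
Final line count: 13

Answer: 13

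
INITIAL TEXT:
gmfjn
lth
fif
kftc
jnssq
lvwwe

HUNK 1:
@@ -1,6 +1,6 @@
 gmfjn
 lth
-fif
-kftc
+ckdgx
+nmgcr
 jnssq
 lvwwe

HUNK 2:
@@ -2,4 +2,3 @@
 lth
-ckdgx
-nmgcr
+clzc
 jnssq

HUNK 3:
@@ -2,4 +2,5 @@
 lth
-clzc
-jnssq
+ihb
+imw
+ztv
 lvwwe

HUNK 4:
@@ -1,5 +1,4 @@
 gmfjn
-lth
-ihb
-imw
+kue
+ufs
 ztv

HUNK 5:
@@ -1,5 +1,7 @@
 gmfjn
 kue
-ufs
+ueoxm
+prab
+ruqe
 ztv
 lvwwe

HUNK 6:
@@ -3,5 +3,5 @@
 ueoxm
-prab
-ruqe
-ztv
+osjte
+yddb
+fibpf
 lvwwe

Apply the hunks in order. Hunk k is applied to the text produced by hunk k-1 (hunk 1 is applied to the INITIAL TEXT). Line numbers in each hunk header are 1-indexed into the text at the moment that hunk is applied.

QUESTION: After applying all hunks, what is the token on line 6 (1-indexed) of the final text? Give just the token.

Hunk 1: at line 1 remove [fif,kftc] add [ckdgx,nmgcr] -> 6 lines: gmfjn lth ckdgx nmgcr jnssq lvwwe
Hunk 2: at line 2 remove [ckdgx,nmgcr] add [clzc] -> 5 lines: gmfjn lth clzc jnssq lvwwe
Hunk 3: at line 2 remove [clzc,jnssq] add [ihb,imw,ztv] -> 6 lines: gmfjn lth ihb imw ztv lvwwe
Hunk 4: at line 1 remove [lth,ihb,imw] add [kue,ufs] -> 5 lines: gmfjn kue ufs ztv lvwwe
Hunk 5: at line 1 remove [ufs] add [ueoxm,prab,ruqe] -> 7 lines: gmfjn kue ueoxm prab ruqe ztv lvwwe
Hunk 6: at line 3 remove [prab,ruqe,ztv] add [osjte,yddb,fibpf] -> 7 lines: gmfjn kue ueoxm osjte yddb fibpf lvwwe
Final line 6: fibpf

Answer: fibpf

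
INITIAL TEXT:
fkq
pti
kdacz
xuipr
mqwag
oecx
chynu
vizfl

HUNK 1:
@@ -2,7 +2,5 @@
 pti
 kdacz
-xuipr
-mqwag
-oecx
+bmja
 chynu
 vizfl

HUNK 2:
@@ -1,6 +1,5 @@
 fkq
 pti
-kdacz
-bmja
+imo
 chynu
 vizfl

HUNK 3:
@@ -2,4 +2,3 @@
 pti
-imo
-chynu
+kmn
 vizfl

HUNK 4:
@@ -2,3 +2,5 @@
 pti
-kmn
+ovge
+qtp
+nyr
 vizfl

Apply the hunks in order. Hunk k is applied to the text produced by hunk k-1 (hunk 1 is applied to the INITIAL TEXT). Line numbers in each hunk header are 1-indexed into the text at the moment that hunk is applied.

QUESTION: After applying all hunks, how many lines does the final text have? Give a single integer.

Hunk 1: at line 2 remove [xuipr,mqwag,oecx] add [bmja] -> 6 lines: fkq pti kdacz bmja chynu vizfl
Hunk 2: at line 1 remove [kdacz,bmja] add [imo] -> 5 lines: fkq pti imo chynu vizfl
Hunk 3: at line 2 remove [imo,chynu] add [kmn] -> 4 lines: fkq pti kmn vizfl
Hunk 4: at line 2 remove [kmn] add [ovge,qtp,nyr] -> 6 lines: fkq pti ovge qtp nyr vizfl
Final line count: 6

Answer: 6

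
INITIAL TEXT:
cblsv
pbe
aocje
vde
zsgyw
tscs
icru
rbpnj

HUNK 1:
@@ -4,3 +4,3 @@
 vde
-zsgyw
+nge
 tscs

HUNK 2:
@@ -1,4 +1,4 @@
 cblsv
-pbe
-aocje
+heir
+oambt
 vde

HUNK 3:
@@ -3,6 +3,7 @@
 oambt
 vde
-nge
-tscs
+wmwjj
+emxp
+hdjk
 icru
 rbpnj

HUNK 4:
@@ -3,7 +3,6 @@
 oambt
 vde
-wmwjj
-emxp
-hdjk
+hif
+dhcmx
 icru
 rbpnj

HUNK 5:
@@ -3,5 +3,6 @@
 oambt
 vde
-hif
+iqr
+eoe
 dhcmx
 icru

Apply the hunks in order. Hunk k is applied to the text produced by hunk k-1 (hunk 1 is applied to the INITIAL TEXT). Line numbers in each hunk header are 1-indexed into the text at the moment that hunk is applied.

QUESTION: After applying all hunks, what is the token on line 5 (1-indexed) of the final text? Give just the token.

Hunk 1: at line 4 remove [zsgyw] add [nge] -> 8 lines: cblsv pbe aocje vde nge tscs icru rbpnj
Hunk 2: at line 1 remove [pbe,aocje] add [heir,oambt] -> 8 lines: cblsv heir oambt vde nge tscs icru rbpnj
Hunk 3: at line 3 remove [nge,tscs] add [wmwjj,emxp,hdjk] -> 9 lines: cblsv heir oambt vde wmwjj emxp hdjk icru rbpnj
Hunk 4: at line 3 remove [wmwjj,emxp,hdjk] add [hif,dhcmx] -> 8 lines: cblsv heir oambt vde hif dhcmx icru rbpnj
Hunk 5: at line 3 remove [hif] add [iqr,eoe] -> 9 lines: cblsv heir oambt vde iqr eoe dhcmx icru rbpnj
Final line 5: iqr

Answer: iqr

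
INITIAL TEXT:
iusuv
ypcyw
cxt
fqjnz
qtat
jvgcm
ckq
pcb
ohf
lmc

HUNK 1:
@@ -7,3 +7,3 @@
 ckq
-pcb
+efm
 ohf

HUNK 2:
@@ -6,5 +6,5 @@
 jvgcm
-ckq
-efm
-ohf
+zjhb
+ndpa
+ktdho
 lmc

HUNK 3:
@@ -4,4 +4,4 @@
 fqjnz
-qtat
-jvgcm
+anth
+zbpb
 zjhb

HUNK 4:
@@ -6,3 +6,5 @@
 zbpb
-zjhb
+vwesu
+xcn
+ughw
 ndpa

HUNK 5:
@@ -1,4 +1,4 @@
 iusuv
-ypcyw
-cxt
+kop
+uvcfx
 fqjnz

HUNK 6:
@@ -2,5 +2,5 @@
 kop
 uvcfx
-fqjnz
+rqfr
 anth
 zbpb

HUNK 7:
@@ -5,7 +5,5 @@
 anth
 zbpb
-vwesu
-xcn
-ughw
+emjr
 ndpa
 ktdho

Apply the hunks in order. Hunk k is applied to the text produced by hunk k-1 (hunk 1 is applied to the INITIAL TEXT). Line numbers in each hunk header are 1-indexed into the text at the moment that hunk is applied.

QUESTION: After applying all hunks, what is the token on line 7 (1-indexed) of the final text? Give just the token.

Answer: emjr

Derivation:
Hunk 1: at line 7 remove [pcb] add [efm] -> 10 lines: iusuv ypcyw cxt fqjnz qtat jvgcm ckq efm ohf lmc
Hunk 2: at line 6 remove [ckq,efm,ohf] add [zjhb,ndpa,ktdho] -> 10 lines: iusuv ypcyw cxt fqjnz qtat jvgcm zjhb ndpa ktdho lmc
Hunk 3: at line 4 remove [qtat,jvgcm] add [anth,zbpb] -> 10 lines: iusuv ypcyw cxt fqjnz anth zbpb zjhb ndpa ktdho lmc
Hunk 4: at line 6 remove [zjhb] add [vwesu,xcn,ughw] -> 12 lines: iusuv ypcyw cxt fqjnz anth zbpb vwesu xcn ughw ndpa ktdho lmc
Hunk 5: at line 1 remove [ypcyw,cxt] add [kop,uvcfx] -> 12 lines: iusuv kop uvcfx fqjnz anth zbpb vwesu xcn ughw ndpa ktdho lmc
Hunk 6: at line 2 remove [fqjnz] add [rqfr] -> 12 lines: iusuv kop uvcfx rqfr anth zbpb vwesu xcn ughw ndpa ktdho lmc
Hunk 7: at line 5 remove [vwesu,xcn,ughw] add [emjr] -> 10 lines: iusuv kop uvcfx rqfr anth zbpb emjr ndpa ktdho lmc
Final line 7: emjr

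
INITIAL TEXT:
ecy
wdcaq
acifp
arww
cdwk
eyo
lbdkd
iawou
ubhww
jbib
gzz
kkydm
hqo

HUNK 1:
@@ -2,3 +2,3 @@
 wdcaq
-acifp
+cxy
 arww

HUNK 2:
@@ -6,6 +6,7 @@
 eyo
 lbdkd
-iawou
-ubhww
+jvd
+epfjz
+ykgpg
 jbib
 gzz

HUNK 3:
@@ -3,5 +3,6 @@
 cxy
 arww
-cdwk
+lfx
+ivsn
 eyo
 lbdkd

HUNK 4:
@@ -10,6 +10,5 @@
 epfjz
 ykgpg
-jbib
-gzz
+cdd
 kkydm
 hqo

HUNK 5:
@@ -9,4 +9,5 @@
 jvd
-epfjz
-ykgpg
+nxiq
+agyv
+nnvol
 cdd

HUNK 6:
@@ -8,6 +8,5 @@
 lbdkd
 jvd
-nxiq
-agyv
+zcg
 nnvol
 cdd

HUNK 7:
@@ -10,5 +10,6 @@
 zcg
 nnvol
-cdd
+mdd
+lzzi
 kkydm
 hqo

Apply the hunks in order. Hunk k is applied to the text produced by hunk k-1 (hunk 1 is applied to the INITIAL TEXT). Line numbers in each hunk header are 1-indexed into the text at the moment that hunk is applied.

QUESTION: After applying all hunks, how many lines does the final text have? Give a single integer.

Answer: 15

Derivation:
Hunk 1: at line 2 remove [acifp] add [cxy] -> 13 lines: ecy wdcaq cxy arww cdwk eyo lbdkd iawou ubhww jbib gzz kkydm hqo
Hunk 2: at line 6 remove [iawou,ubhww] add [jvd,epfjz,ykgpg] -> 14 lines: ecy wdcaq cxy arww cdwk eyo lbdkd jvd epfjz ykgpg jbib gzz kkydm hqo
Hunk 3: at line 3 remove [cdwk] add [lfx,ivsn] -> 15 lines: ecy wdcaq cxy arww lfx ivsn eyo lbdkd jvd epfjz ykgpg jbib gzz kkydm hqo
Hunk 4: at line 10 remove [jbib,gzz] add [cdd] -> 14 lines: ecy wdcaq cxy arww lfx ivsn eyo lbdkd jvd epfjz ykgpg cdd kkydm hqo
Hunk 5: at line 9 remove [epfjz,ykgpg] add [nxiq,agyv,nnvol] -> 15 lines: ecy wdcaq cxy arww lfx ivsn eyo lbdkd jvd nxiq agyv nnvol cdd kkydm hqo
Hunk 6: at line 8 remove [nxiq,agyv] add [zcg] -> 14 lines: ecy wdcaq cxy arww lfx ivsn eyo lbdkd jvd zcg nnvol cdd kkydm hqo
Hunk 7: at line 10 remove [cdd] add [mdd,lzzi] -> 15 lines: ecy wdcaq cxy arww lfx ivsn eyo lbdkd jvd zcg nnvol mdd lzzi kkydm hqo
Final line count: 15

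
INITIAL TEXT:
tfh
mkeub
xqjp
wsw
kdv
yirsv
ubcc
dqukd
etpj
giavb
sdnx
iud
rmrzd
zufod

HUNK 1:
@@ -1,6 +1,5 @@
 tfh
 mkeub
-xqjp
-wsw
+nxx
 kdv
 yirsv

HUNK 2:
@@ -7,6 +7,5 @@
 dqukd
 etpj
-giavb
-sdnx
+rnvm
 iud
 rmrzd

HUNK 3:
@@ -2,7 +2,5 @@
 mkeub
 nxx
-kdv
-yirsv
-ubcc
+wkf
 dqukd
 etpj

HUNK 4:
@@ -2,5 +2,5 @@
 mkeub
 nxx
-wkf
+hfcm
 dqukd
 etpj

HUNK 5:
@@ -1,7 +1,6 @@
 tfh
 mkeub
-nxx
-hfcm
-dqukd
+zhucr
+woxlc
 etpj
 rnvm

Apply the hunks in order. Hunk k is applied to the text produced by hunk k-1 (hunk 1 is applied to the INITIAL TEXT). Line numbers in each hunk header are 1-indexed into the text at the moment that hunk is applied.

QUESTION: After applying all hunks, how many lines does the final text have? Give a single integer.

Answer: 9

Derivation:
Hunk 1: at line 1 remove [xqjp,wsw] add [nxx] -> 13 lines: tfh mkeub nxx kdv yirsv ubcc dqukd etpj giavb sdnx iud rmrzd zufod
Hunk 2: at line 7 remove [giavb,sdnx] add [rnvm] -> 12 lines: tfh mkeub nxx kdv yirsv ubcc dqukd etpj rnvm iud rmrzd zufod
Hunk 3: at line 2 remove [kdv,yirsv,ubcc] add [wkf] -> 10 lines: tfh mkeub nxx wkf dqukd etpj rnvm iud rmrzd zufod
Hunk 4: at line 2 remove [wkf] add [hfcm] -> 10 lines: tfh mkeub nxx hfcm dqukd etpj rnvm iud rmrzd zufod
Hunk 5: at line 1 remove [nxx,hfcm,dqukd] add [zhucr,woxlc] -> 9 lines: tfh mkeub zhucr woxlc etpj rnvm iud rmrzd zufod
Final line count: 9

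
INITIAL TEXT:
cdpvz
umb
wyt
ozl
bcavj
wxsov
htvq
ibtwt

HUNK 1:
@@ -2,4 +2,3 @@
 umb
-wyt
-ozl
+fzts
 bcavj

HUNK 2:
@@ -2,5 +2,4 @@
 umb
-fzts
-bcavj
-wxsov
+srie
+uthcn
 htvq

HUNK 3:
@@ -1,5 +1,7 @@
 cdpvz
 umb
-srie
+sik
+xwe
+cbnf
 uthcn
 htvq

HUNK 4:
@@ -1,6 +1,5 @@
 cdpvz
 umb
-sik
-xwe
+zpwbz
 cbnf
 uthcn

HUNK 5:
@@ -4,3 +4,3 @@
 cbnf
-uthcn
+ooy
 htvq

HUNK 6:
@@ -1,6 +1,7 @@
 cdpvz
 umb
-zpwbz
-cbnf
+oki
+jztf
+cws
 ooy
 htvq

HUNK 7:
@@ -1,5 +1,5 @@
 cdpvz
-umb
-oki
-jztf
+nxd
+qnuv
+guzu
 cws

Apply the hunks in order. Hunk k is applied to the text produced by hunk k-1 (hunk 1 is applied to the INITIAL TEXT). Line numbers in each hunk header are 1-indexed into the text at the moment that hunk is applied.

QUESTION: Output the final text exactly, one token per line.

Hunk 1: at line 2 remove [wyt,ozl] add [fzts] -> 7 lines: cdpvz umb fzts bcavj wxsov htvq ibtwt
Hunk 2: at line 2 remove [fzts,bcavj,wxsov] add [srie,uthcn] -> 6 lines: cdpvz umb srie uthcn htvq ibtwt
Hunk 3: at line 1 remove [srie] add [sik,xwe,cbnf] -> 8 lines: cdpvz umb sik xwe cbnf uthcn htvq ibtwt
Hunk 4: at line 1 remove [sik,xwe] add [zpwbz] -> 7 lines: cdpvz umb zpwbz cbnf uthcn htvq ibtwt
Hunk 5: at line 4 remove [uthcn] add [ooy] -> 7 lines: cdpvz umb zpwbz cbnf ooy htvq ibtwt
Hunk 6: at line 1 remove [zpwbz,cbnf] add [oki,jztf,cws] -> 8 lines: cdpvz umb oki jztf cws ooy htvq ibtwt
Hunk 7: at line 1 remove [umb,oki,jztf] add [nxd,qnuv,guzu] -> 8 lines: cdpvz nxd qnuv guzu cws ooy htvq ibtwt

Answer: cdpvz
nxd
qnuv
guzu
cws
ooy
htvq
ibtwt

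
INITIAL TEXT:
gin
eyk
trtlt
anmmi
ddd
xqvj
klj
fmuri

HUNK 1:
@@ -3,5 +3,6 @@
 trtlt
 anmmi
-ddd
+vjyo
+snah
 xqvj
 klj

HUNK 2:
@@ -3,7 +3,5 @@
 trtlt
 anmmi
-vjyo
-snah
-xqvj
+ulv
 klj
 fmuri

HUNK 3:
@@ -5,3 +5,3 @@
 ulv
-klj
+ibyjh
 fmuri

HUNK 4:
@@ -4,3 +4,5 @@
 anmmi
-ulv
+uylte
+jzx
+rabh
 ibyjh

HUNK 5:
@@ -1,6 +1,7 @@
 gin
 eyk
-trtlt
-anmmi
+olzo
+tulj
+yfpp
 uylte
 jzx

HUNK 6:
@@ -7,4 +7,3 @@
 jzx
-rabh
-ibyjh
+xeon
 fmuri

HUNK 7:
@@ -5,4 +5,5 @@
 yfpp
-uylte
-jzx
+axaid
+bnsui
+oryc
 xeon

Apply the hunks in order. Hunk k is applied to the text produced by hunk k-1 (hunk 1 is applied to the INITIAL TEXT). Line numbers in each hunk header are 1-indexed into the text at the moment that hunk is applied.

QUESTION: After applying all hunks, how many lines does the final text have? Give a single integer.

Hunk 1: at line 3 remove [ddd] add [vjyo,snah] -> 9 lines: gin eyk trtlt anmmi vjyo snah xqvj klj fmuri
Hunk 2: at line 3 remove [vjyo,snah,xqvj] add [ulv] -> 7 lines: gin eyk trtlt anmmi ulv klj fmuri
Hunk 3: at line 5 remove [klj] add [ibyjh] -> 7 lines: gin eyk trtlt anmmi ulv ibyjh fmuri
Hunk 4: at line 4 remove [ulv] add [uylte,jzx,rabh] -> 9 lines: gin eyk trtlt anmmi uylte jzx rabh ibyjh fmuri
Hunk 5: at line 1 remove [trtlt,anmmi] add [olzo,tulj,yfpp] -> 10 lines: gin eyk olzo tulj yfpp uylte jzx rabh ibyjh fmuri
Hunk 6: at line 7 remove [rabh,ibyjh] add [xeon] -> 9 lines: gin eyk olzo tulj yfpp uylte jzx xeon fmuri
Hunk 7: at line 5 remove [uylte,jzx] add [axaid,bnsui,oryc] -> 10 lines: gin eyk olzo tulj yfpp axaid bnsui oryc xeon fmuri
Final line count: 10

Answer: 10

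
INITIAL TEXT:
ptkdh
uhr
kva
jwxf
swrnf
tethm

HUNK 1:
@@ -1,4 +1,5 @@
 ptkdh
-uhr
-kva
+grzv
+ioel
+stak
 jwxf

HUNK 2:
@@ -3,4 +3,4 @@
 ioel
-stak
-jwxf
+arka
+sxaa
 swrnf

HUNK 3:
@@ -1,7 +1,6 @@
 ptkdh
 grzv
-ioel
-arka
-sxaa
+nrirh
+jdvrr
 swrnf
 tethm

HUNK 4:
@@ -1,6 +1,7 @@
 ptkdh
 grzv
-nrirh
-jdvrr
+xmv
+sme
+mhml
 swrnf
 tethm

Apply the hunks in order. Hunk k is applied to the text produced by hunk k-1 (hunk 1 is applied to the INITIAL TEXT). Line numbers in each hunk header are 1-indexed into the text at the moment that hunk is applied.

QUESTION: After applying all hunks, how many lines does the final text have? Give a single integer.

Answer: 7

Derivation:
Hunk 1: at line 1 remove [uhr,kva] add [grzv,ioel,stak] -> 7 lines: ptkdh grzv ioel stak jwxf swrnf tethm
Hunk 2: at line 3 remove [stak,jwxf] add [arka,sxaa] -> 7 lines: ptkdh grzv ioel arka sxaa swrnf tethm
Hunk 3: at line 1 remove [ioel,arka,sxaa] add [nrirh,jdvrr] -> 6 lines: ptkdh grzv nrirh jdvrr swrnf tethm
Hunk 4: at line 1 remove [nrirh,jdvrr] add [xmv,sme,mhml] -> 7 lines: ptkdh grzv xmv sme mhml swrnf tethm
Final line count: 7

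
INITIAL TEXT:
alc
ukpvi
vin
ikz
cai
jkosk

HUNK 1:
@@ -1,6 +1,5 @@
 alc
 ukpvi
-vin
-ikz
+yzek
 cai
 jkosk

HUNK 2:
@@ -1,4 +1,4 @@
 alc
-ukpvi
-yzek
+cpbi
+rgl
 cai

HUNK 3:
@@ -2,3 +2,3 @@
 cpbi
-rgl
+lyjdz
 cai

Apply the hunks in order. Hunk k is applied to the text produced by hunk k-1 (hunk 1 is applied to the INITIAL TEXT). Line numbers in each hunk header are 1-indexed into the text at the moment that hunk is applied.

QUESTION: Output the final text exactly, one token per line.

Answer: alc
cpbi
lyjdz
cai
jkosk

Derivation:
Hunk 1: at line 1 remove [vin,ikz] add [yzek] -> 5 lines: alc ukpvi yzek cai jkosk
Hunk 2: at line 1 remove [ukpvi,yzek] add [cpbi,rgl] -> 5 lines: alc cpbi rgl cai jkosk
Hunk 3: at line 2 remove [rgl] add [lyjdz] -> 5 lines: alc cpbi lyjdz cai jkosk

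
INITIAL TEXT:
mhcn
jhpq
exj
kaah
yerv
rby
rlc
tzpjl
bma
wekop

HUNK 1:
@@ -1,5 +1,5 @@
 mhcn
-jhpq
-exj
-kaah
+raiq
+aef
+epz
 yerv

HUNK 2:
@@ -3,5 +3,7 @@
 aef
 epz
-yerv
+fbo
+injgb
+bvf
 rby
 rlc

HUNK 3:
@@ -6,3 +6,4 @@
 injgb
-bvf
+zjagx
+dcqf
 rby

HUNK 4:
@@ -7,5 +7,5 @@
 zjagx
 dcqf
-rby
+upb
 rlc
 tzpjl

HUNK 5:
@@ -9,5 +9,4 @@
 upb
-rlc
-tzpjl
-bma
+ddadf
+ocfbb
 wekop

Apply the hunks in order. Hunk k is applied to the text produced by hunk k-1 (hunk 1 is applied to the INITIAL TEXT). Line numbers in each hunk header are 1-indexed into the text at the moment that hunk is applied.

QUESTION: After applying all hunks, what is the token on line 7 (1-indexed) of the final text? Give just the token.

Hunk 1: at line 1 remove [jhpq,exj,kaah] add [raiq,aef,epz] -> 10 lines: mhcn raiq aef epz yerv rby rlc tzpjl bma wekop
Hunk 2: at line 3 remove [yerv] add [fbo,injgb,bvf] -> 12 lines: mhcn raiq aef epz fbo injgb bvf rby rlc tzpjl bma wekop
Hunk 3: at line 6 remove [bvf] add [zjagx,dcqf] -> 13 lines: mhcn raiq aef epz fbo injgb zjagx dcqf rby rlc tzpjl bma wekop
Hunk 4: at line 7 remove [rby] add [upb] -> 13 lines: mhcn raiq aef epz fbo injgb zjagx dcqf upb rlc tzpjl bma wekop
Hunk 5: at line 9 remove [rlc,tzpjl,bma] add [ddadf,ocfbb] -> 12 lines: mhcn raiq aef epz fbo injgb zjagx dcqf upb ddadf ocfbb wekop
Final line 7: zjagx

Answer: zjagx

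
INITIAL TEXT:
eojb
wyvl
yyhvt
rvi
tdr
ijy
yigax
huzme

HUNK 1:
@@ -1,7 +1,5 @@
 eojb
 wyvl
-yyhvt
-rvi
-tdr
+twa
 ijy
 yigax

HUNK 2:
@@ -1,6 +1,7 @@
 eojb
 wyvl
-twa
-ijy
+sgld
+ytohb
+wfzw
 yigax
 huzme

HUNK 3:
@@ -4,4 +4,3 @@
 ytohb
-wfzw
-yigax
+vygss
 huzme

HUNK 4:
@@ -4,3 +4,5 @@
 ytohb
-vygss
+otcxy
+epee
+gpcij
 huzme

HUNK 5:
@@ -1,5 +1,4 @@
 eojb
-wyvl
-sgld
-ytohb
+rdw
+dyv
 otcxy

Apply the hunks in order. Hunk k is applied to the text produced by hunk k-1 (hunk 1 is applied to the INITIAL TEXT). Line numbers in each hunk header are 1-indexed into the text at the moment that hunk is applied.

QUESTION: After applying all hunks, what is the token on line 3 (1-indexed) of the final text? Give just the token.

Hunk 1: at line 1 remove [yyhvt,rvi,tdr] add [twa] -> 6 lines: eojb wyvl twa ijy yigax huzme
Hunk 2: at line 1 remove [twa,ijy] add [sgld,ytohb,wfzw] -> 7 lines: eojb wyvl sgld ytohb wfzw yigax huzme
Hunk 3: at line 4 remove [wfzw,yigax] add [vygss] -> 6 lines: eojb wyvl sgld ytohb vygss huzme
Hunk 4: at line 4 remove [vygss] add [otcxy,epee,gpcij] -> 8 lines: eojb wyvl sgld ytohb otcxy epee gpcij huzme
Hunk 5: at line 1 remove [wyvl,sgld,ytohb] add [rdw,dyv] -> 7 lines: eojb rdw dyv otcxy epee gpcij huzme
Final line 3: dyv

Answer: dyv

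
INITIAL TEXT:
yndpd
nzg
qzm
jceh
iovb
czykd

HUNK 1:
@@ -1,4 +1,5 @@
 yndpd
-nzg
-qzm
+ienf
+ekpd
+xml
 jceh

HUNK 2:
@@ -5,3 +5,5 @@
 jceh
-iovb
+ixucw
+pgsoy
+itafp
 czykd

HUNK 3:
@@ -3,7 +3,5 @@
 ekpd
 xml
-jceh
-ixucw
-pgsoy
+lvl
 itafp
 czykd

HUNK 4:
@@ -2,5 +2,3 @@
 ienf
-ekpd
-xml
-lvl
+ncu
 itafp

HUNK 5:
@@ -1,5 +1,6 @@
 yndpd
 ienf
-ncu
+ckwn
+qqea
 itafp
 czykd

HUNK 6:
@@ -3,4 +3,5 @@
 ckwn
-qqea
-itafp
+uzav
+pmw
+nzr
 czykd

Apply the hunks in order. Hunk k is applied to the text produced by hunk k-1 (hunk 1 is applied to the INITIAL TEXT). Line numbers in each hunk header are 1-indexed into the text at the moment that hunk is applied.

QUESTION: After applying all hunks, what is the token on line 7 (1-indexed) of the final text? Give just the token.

Hunk 1: at line 1 remove [nzg,qzm] add [ienf,ekpd,xml] -> 7 lines: yndpd ienf ekpd xml jceh iovb czykd
Hunk 2: at line 5 remove [iovb] add [ixucw,pgsoy,itafp] -> 9 lines: yndpd ienf ekpd xml jceh ixucw pgsoy itafp czykd
Hunk 3: at line 3 remove [jceh,ixucw,pgsoy] add [lvl] -> 7 lines: yndpd ienf ekpd xml lvl itafp czykd
Hunk 4: at line 2 remove [ekpd,xml,lvl] add [ncu] -> 5 lines: yndpd ienf ncu itafp czykd
Hunk 5: at line 1 remove [ncu] add [ckwn,qqea] -> 6 lines: yndpd ienf ckwn qqea itafp czykd
Hunk 6: at line 3 remove [qqea,itafp] add [uzav,pmw,nzr] -> 7 lines: yndpd ienf ckwn uzav pmw nzr czykd
Final line 7: czykd

Answer: czykd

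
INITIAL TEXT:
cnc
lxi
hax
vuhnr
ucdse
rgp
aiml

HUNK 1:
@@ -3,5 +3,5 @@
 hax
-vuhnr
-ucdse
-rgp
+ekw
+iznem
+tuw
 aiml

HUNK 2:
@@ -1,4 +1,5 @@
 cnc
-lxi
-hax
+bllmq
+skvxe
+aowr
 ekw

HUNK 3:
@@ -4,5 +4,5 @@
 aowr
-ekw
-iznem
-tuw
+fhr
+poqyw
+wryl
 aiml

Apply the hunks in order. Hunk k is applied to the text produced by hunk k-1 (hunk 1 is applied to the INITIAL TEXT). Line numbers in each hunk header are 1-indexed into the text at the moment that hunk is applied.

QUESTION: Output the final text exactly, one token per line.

Hunk 1: at line 3 remove [vuhnr,ucdse,rgp] add [ekw,iznem,tuw] -> 7 lines: cnc lxi hax ekw iznem tuw aiml
Hunk 2: at line 1 remove [lxi,hax] add [bllmq,skvxe,aowr] -> 8 lines: cnc bllmq skvxe aowr ekw iznem tuw aiml
Hunk 3: at line 4 remove [ekw,iznem,tuw] add [fhr,poqyw,wryl] -> 8 lines: cnc bllmq skvxe aowr fhr poqyw wryl aiml

Answer: cnc
bllmq
skvxe
aowr
fhr
poqyw
wryl
aiml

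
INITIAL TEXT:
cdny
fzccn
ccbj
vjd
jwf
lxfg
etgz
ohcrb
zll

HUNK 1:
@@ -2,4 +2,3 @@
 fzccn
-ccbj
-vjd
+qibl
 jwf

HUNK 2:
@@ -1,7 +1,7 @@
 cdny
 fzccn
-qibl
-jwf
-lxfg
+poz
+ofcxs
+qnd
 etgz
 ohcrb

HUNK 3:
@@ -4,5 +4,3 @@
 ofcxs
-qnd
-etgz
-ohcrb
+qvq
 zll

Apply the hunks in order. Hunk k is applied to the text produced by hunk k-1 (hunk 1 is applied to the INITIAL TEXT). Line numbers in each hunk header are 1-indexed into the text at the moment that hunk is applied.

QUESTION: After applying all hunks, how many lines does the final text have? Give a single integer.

Hunk 1: at line 2 remove [ccbj,vjd] add [qibl] -> 8 lines: cdny fzccn qibl jwf lxfg etgz ohcrb zll
Hunk 2: at line 1 remove [qibl,jwf,lxfg] add [poz,ofcxs,qnd] -> 8 lines: cdny fzccn poz ofcxs qnd etgz ohcrb zll
Hunk 3: at line 4 remove [qnd,etgz,ohcrb] add [qvq] -> 6 lines: cdny fzccn poz ofcxs qvq zll
Final line count: 6

Answer: 6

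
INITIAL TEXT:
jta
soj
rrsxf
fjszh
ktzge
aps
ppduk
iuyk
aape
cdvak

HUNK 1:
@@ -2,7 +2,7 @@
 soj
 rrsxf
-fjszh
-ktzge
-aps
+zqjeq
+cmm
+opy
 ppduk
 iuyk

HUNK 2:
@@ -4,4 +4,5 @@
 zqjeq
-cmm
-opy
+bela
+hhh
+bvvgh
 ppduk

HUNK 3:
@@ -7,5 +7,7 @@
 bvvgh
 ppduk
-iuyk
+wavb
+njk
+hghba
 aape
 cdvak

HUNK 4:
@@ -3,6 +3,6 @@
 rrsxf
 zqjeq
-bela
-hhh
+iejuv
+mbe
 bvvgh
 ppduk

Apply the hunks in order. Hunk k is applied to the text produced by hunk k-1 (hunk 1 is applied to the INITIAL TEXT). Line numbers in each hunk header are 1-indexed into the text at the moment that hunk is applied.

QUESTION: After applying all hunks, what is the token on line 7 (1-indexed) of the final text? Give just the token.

Hunk 1: at line 2 remove [fjszh,ktzge,aps] add [zqjeq,cmm,opy] -> 10 lines: jta soj rrsxf zqjeq cmm opy ppduk iuyk aape cdvak
Hunk 2: at line 4 remove [cmm,opy] add [bela,hhh,bvvgh] -> 11 lines: jta soj rrsxf zqjeq bela hhh bvvgh ppduk iuyk aape cdvak
Hunk 3: at line 7 remove [iuyk] add [wavb,njk,hghba] -> 13 lines: jta soj rrsxf zqjeq bela hhh bvvgh ppduk wavb njk hghba aape cdvak
Hunk 4: at line 3 remove [bela,hhh] add [iejuv,mbe] -> 13 lines: jta soj rrsxf zqjeq iejuv mbe bvvgh ppduk wavb njk hghba aape cdvak
Final line 7: bvvgh

Answer: bvvgh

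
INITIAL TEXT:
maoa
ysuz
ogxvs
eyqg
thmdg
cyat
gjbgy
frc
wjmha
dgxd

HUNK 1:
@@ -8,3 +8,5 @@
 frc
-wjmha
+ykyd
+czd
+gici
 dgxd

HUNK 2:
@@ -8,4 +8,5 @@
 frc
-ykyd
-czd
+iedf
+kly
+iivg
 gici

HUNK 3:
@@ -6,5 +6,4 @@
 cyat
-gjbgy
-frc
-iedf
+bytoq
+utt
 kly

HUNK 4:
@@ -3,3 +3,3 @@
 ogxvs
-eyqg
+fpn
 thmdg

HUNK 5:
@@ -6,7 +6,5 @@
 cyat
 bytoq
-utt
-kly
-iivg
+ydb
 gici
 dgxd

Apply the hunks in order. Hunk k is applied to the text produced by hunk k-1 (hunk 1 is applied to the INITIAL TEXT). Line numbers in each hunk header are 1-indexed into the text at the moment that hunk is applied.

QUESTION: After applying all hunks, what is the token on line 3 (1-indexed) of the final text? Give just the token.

Answer: ogxvs

Derivation:
Hunk 1: at line 8 remove [wjmha] add [ykyd,czd,gici] -> 12 lines: maoa ysuz ogxvs eyqg thmdg cyat gjbgy frc ykyd czd gici dgxd
Hunk 2: at line 8 remove [ykyd,czd] add [iedf,kly,iivg] -> 13 lines: maoa ysuz ogxvs eyqg thmdg cyat gjbgy frc iedf kly iivg gici dgxd
Hunk 3: at line 6 remove [gjbgy,frc,iedf] add [bytoq,utt] -> 12 lines: maoa ysuz ogxvs eyqg thmdg cyat bytoq utt kly iivg gici dgxd
Hunk 4: at line 3 remove [eyqg] add [fpn] -> 12 lines: maoa ysuz ogxvs fpn thmdg cyat bytoq utt kly iivg gici dgxd
Hunk 5: at line 6 remove [utt,kly,iivg] add [ydb] -> 10 lines: maoa ysuz ogxvs fpn thmdg cyat bytoq ydb gici dgxd
Final line 3: ogxvs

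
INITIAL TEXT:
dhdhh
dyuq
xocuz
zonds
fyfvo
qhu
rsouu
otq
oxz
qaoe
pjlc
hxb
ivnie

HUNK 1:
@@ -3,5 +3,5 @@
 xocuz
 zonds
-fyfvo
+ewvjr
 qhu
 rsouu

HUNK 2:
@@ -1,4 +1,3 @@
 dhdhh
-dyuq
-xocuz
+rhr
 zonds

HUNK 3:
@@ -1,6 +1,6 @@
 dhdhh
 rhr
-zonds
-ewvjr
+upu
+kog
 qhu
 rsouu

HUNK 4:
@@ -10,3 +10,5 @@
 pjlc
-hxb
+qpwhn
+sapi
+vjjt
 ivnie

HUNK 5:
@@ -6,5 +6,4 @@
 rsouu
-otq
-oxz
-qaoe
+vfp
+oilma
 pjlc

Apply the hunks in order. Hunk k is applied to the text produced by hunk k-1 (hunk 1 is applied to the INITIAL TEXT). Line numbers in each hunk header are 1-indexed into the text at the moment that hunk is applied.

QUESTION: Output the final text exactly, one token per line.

Hunk 1: at line 3 remove [fyfvo] add [ewvjr] -> 13 lines: dhdhh dyuq xocuz zonds ewvjr qhu rsouu otq oxz qaoe pjlc hxb ivnie
Hunk 2: at line 1 remove [dyuq,xocuz] add [rhr] -> 12 lines: dhdhh rhr zonds ewvjr qhu rsouu otq oxz qaoe pjlc hxb ivnie
Hunk 3: at line 1 remove [zonds,ewvjr] add [upu,kog] -> 12 lines: dhdhh rhr upu kog qhu rsouu otq oxz qaoe pjlc hxb ivnie
Hunk 4: at line 10 remove [hxb] add [qpwhn,sapi,vjjt] -> 14 lines: dhdhh rhr upu kog qhu rsouu otq oxz qaoe pjlc qpwhn sapi vjjt ivnie
Hunk 5: at line 6 remove [otq,oxz,qaoe] add [vfp,oilma] -> 13 lines: dhdhh rhr upu kog qhu rsouu vfp oilma pjlc qpwhn sapi vjjt ivnie

Answer: dhdhh
rhr
upu
kog
qhu
rsouu
vfp
oilma
pjlc
qpwhn
sapi
vjjt
ivnie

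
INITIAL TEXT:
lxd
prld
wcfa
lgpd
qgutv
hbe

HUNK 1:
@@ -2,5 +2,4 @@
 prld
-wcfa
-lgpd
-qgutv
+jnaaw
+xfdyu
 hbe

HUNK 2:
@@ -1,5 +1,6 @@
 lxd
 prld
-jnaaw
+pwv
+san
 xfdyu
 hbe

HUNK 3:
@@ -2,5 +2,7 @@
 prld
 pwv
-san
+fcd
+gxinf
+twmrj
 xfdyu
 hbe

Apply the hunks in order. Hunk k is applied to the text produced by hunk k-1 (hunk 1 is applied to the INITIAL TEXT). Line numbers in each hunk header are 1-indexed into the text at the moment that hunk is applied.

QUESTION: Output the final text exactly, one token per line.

Hunk 1: at line 2 remove [wcfa,lgpd,qgutv] add [jnaaw,xfdyu] -> 5 lines: lxd prld jnaaw xfdyu hbe
Hunk 2: at line 1 remove [jnaaw] add [pwv,san] -> 6 lines: lxd prld pwv san xfdyu hbe
Hunk 3: at line 2 remove [san] add [fcd,gxinf,twmrj] -> 8 lines: lxd prld pwv fcd gxinf twmrj xfdyu hbe

Answer: lxd
prld
pwv
fcd
gxinf
twmrj
xfdyu
hbe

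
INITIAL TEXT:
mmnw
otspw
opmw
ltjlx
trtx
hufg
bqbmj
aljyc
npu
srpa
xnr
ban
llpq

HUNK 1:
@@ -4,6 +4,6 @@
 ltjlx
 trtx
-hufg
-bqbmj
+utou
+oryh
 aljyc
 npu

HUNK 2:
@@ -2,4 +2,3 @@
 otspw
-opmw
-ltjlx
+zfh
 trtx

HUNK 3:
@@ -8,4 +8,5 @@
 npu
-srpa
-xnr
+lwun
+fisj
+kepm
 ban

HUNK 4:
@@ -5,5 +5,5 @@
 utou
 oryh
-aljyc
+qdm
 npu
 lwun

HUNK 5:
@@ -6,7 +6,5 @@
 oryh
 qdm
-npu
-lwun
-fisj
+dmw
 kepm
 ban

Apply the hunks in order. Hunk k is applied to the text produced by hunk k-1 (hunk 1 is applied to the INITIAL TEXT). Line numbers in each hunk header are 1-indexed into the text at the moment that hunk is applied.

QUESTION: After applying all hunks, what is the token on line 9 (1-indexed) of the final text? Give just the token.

Answer: kepm

Derivation:
Hunk 1: at line 4 remove [hufg,bqbmj] add [utou,oryh] -> 13 lines: mmnw otspw opmw ltjlx trtx utou oryh aljyc npu srpa xnr ban llpq
Hunk 2: at line 2 remove [opmw,ltjlx] add [zfh] -> 12 lines: mmnw otspw zfh trtx utou oryh aljyc npu srpa xnr ban llpq
Hunk 3: at line 8 remove [srpa,xnr] add [lwun,fisj,kepm] -> 13 lines: mmnw otspw zfh trtx utou oryh aljyc npu lwun fisj kepm ban llpq
Hunk 4: at line 5 remove [aljyc] add [qdm] -> 13 lines: mmnw otspw zfh trtx utou oryh qdm npu lwun fisj kepm ban llpq
Hunk 5: at line 6 remove [npu,lwun,fisj] add [dmw] -> 11 lines: mmnw otspw zfh trtx utou oryh qdm dmw kepm ban llpq
Final line 9: kepm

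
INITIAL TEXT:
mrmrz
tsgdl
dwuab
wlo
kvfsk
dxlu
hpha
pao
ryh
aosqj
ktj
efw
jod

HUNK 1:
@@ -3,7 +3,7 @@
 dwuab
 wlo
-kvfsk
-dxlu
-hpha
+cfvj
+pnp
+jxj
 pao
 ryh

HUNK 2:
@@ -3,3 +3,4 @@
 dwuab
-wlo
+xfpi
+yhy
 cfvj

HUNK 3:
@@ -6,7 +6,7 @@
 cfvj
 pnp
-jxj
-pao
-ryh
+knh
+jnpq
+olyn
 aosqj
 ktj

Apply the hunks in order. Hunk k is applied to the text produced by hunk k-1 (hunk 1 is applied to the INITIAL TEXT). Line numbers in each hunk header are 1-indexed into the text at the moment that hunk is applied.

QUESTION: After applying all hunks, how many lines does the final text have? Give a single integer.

Hunk 1: at line 3 remove [kvfsk,dxlu,hpha] add [cfvj,pnp,jxj] -> 13 lines: mrmrz tsgdl dwuab wlo cfvj pnp jxj pao ryh aosqj ktj efw jod
Hunk 2: at line 3 remove [wlo] add [xfpi,yhy] -> 14 lines: mrmrz tsgdl dwuab xfpi yhy cfvj pnp jxj pao ryh aosqj ktj efw jod
Hunk 3: at line 6 remove [jxj,pao,ryh] add [knh,jnpq,olyn] -> 14 lines: mrmrz tsgdl dwuab xfpi yhy cfvj pnp knh jnpq olyn aosqj ktj efw jod
Final line count: 14

Answer: 14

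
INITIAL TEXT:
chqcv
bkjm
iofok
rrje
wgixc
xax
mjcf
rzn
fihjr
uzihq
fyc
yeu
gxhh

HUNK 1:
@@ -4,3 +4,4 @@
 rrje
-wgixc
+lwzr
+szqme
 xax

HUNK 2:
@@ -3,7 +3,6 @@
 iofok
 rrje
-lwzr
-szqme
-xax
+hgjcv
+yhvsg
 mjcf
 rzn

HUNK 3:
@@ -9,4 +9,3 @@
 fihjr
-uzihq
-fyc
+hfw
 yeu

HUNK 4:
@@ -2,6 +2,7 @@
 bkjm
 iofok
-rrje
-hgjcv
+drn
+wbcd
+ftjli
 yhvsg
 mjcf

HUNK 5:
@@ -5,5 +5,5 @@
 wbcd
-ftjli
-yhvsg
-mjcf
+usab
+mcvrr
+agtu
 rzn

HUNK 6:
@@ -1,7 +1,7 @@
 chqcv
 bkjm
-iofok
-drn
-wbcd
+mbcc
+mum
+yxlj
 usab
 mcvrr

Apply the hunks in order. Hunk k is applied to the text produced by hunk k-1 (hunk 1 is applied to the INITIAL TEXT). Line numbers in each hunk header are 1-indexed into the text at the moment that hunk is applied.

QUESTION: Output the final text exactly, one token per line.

Answer: chqcv
bkjm
mbcc
mum
yxlj
usab
mcvrr
agtu
rzn
fihjr
hfw
yeu
gxhh

Derivation:
Hunk 1: at line 4 remove [wgixc] add [lwzr,szqme] -> 14 lines: chqcv bkjm iofok rrje lwzr szqme xax mjcf rzn fihjr uzihq fyc yeu gxhh
Hunk 2: at line 3 remove [lwzr,szqme,xax] add [hgjcv,yhvsg] -> 13 lines: chqcv bkjm iofok rrje hgjcv yhvsg mjcf rzn fihjr uzihq fyc yeu gxhh
Hunk 3: at line 9 remove [uzihq,fyc] add [hfw] -> 12 lines: chqcv bkjm iofok rrje hgjcv yhvsg mjcf rzn fihjr hfw yeu gxhh
Hunk 4: at line 2 remove [rrje,hgjcv] add [drn,wbcd,ftjli] -> 13 lines: chqcv bkjm iofok drn wbcd ftjli yhvsg mjcf rzn fihjr hfw yeu gxhh
Hunk 5: at line 5 remove [ftjli,yhvsg,mjcf] add [usab,mcvrr,agtu] -> 13 lines: chqcv bkjm iofok drn wbcd usab mcvrr agtu rzn fihjr hfw yeu gxhh
Hunk 6: at line 1 remove [iofok,drn,wbcd] add [mbcc,mum,yxlj] -> 13 lines: chqcv bkjm mbcc mum yxlj usab mcvrr agtu rzn fihjr hfw yeu gxhh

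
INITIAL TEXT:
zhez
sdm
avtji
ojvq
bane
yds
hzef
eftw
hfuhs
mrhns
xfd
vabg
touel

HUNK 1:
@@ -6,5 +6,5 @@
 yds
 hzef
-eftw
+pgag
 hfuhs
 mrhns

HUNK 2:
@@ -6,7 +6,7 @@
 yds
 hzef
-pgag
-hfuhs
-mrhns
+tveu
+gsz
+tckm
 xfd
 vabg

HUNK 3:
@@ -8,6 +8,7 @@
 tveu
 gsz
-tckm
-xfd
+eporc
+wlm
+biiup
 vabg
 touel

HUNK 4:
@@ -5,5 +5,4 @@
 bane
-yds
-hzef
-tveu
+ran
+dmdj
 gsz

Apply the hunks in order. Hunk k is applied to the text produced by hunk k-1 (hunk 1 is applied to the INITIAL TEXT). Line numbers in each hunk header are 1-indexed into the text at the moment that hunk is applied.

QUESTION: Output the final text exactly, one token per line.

Hunk 1: at line 6 remove [eftw] add [pgag] -> 13 lines: zhez sdm avtji ojvq bane yds hzef pgag hfuhs mrhns xfd vabg touel
Hunk 2: at line 6 remove [pgag,hfuhs,mrhns] add [tveu,gsz,tckm] -> 13 lines: zhez sdm avtji ojvq bane yds hzef tveu gsz tckm xfd vabg touel
Hunk 3: at line 8 remove [tckm,xfd] add [eporc,wlm,biiup] -> 14 lines: zhez sdm avtji ojvq bane yds hzef tveu gsz eporc wlm biiup vabg touel
Hunk 4: at line 5 remove [yds,hzef,tveu] add [ran,dmdj] -> 13 lines: zhez sdm avtji ojvq bane ran dmdj gsz eporc wlm biiup vabg touel

Answer: zhez
sdm
avtji
ojvq
bane
ran
dmdj
gsz
eporc
wlm
biiup
vabg
touel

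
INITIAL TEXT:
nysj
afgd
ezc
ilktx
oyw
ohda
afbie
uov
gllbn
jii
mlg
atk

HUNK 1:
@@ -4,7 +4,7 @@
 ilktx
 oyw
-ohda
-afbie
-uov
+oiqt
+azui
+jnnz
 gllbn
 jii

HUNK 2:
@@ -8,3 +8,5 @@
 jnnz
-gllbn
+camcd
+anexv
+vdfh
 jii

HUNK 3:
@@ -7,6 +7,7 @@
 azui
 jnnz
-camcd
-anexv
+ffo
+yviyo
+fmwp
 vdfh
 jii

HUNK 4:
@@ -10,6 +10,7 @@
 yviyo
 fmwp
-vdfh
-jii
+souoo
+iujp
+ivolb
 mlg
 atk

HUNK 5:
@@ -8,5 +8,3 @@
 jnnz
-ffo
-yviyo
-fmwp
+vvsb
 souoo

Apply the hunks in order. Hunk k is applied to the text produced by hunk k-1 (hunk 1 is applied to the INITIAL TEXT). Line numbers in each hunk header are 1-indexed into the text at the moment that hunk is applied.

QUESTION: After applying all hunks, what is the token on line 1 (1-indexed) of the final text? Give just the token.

Answer: nysj

Derivation:
Hunk 1: at line 4 remove [ohda,afbie,uov] add [oiqt,azui,jnnz] -> 12 lines: nysj afgd ezc ilktx oyw oiqt azui jnnz gllbn jii mlg atk
Hunk 2: at line 8 remove [gllbn] add [camcd,anexv,vdfh] -> 14 lines: nysj afgd ezc ilktx oyw oiqt azui jnnz camcd anexv vdfh jii mlg atk
Hunk 3: at line 7 remove [camcd,anexv] add [ffo,yviyo,fmwp] -> 15 lines: nysj afgd ezc ilktx oyw oiqt azui jnnz ffo yviyo fmwp vdfh jii mlg atk
Hunk 4: at line 10 remove [vdfh,jii] add [souoo,iujp,ivolb] -> 16 lines: nysj afgd ezc ilktx oyw oiqt azui jnnz ffo yviyo fmwp souoo iujp ivolb mlg atk
Hunk 5: at line 8 remove [ffo,yviyo,fmwp] add [vvsb] -> 14 lines: nysj afgd ezc ilktx oyw oiqt azui jnnz vvsb souoo iujp ivolb mlg atk
Final line 1: nysj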